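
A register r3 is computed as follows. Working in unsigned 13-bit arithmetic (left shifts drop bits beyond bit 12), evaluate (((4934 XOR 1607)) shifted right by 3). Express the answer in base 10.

672

4934 = 1001101000110
1607 = 0011001000111
→ XOR → 1010100000001 = 5377
→ shifted right by 3 → 0001010100000 = 672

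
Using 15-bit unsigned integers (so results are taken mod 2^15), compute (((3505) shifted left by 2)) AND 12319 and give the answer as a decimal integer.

12292

3505 = 000110110110001
→ shifted left by 2 (mod 2^15) → 011011011000100 = 14020
12319 = 011000000011111
→ AND → 011000000000100 = 12292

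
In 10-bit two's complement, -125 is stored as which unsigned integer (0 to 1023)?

899

125 in 10 bits: 0001111101
Invert: 1110000010
Add 1:  1110000011 = 899
(Check: 2^10 - 125 = 1024 - 125 = 899.)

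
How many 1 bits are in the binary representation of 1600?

3

1600 = 11001000000
Count the 1s: 1 + 1 + 1 = 3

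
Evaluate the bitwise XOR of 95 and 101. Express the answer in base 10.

58

95 = 1011111
101 = 1100101
XOR → 0111010 = 58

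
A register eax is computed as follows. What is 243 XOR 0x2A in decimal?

243 = 11110011
0x2A = 00101010
XOR → 11011001 = 217

217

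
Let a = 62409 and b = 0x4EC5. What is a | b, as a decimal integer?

65485

62409 = 1111001111001001
0x4EC5 = 0100111011000101
 OR → 1111111111001101 = 65485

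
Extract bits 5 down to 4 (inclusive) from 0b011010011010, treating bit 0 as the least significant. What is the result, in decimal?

v = 011010011010
Shift right by 4: 01101001
Mask low 2 bits: 01 = 1

1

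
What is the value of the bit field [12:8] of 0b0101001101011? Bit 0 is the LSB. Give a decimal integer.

10

v = 0101001101011
Shift right by 8: 01010
Mask low 5 bits: 01010 = 10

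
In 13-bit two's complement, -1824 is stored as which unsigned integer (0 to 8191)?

1824 in 13 bits: 0011100100000
Invert: 1100011011111
Add 1:  1100011100000 = 6368
(Check: 2^13 - 1824 = 8192 - 1824 = 6368.)

6368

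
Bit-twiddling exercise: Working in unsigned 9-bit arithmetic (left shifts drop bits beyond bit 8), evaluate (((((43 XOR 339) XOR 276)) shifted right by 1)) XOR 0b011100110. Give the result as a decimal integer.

43 = 000101011
339 = 101010011
→ XOR → 101111000 = 376
276 = 100010100
→ XOR → 001101100 = 108
→ shifted right by 1 → 000110110 = 54
0b011100110 = 011100110
→ XOR → 011010000 = 208

208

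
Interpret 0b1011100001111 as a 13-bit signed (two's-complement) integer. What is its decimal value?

-2289

pattern = 1011100001111 (MSB is 1 ⇒ negative)
Invert: 0100011110000, add 1 → 0100011110001 = 2289, so the value is -2289.
(Equivalently: 5903 - 2^13 = 5903 - 8192 = -2289.)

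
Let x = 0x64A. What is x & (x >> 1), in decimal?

512

x = 11001001010 = 1610
x>>1 = 01100100101
AND  = 01000000000 = 512
(x & (x >> 1) has a 1 wherever x has two consecutive 1 bits.)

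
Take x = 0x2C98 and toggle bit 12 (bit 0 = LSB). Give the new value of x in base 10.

x = 10110010011000
bit 12 is currently 0; toggle it via x ^ (1 << 12) = x ^ 4096
→ 11110010011000 = 15512

15512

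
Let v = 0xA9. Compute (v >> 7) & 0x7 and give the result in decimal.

v = 0010101001
Shift right by 7: 001
Mask low 3 bits: 001 = 1

1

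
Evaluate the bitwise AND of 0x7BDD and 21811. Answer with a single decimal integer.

0x7BDD = 111101111011101
21811 = 101010100110011
AND → 101000100010001 = 20753

20753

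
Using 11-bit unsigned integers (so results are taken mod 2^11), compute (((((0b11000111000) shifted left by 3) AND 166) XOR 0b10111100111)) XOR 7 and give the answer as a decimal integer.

0b11000111000 = 11000111000
→ shifted left by 3 (mod 2^11) → 00111000000 = 448
166 = 00010100110
→ AND → 00010000000 = 128
0b10111100111 = 10111100111
→ XOR → 10101100111 = 1383
7 = 00000000111
→ XOR → 10101100000 = 1376

1376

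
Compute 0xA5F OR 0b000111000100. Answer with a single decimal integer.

0xA5F = 101001011111
b = 000111000100
 OR → 101111011111 = 3039

3039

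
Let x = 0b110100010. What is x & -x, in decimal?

2

x = 110100010 = 418
-x (two's complement) = …001011110
AND   = 000000010 = 2
(x & -x isolates the lowest set bit of x.)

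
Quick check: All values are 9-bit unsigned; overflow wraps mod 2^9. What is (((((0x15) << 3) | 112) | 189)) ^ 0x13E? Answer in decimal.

0x15 = 000010101
→ << 3 (mod 2^9) → 010101000 = 168
112 = 001110000
→ | → 011111000 = 248
189 = 010111101
→ | → 011111101 = 253
0x13E = 100111110
→ ^ → 111000011 = 451

451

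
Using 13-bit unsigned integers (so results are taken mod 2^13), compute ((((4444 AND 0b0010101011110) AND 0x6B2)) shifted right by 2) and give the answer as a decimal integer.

4

4444 = 1000101011100
0b0010101011110 = 0010101011110
→ AND → 0000101011100 = 348
0x6B2 = 0011010110010
→ AND → 0000000010000 = 16
→ shifted right by 2 → 0000000000100 = 4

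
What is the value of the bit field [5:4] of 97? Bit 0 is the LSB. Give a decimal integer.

2

v = 01100001
Shift right by 4: 0110
Mask low 2 bits: 10 = 2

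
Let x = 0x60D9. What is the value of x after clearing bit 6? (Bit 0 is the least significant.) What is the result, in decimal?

24729

x = 110000011011001
bit 6 is currently 1; clear it via x & ~(1 << 6) = x & ~64
→ 110000010011001 = 24729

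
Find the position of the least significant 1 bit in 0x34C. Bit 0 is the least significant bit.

2

0x34C = 1101001100
Trailing zeros: 2, so the lowest set bit is bit 2 (value 4).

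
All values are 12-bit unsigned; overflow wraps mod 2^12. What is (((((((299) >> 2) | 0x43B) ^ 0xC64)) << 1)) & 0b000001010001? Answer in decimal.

16

299 = 000100101011
→ >> 2 → 000001001010 = 74
0x43B = 010000111011
→ | → 010001111011 = 1147
0xC64 = 110001100100
→ ^ → 100000011111 = 2079
→ << 1 (mod 2^12) → 000000111110 = 62
0b000001010001 = 000001010001
→ & → 000000010000 = 16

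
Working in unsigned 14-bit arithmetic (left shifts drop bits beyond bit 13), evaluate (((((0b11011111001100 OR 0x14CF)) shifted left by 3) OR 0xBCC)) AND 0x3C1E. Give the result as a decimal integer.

0b11011111001100 = 11011111001100
0x14CF = 01010011001111
→ OR → 11011111001111 = 14287
→ shifted left by 3 (mod 2^14) → 11111001111000 = 15992
0xBCC = 00101111001100
→ OR → 11111111111100 = 16380
0x3C1E = 11110000011110
→ AND → 11110000011100 = 15388

15388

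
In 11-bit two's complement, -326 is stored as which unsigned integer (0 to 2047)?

1722

326 in 11 bits: 00101000110
Invert: 11010111001
Add 1:  11010111010 = 1722
(Check: 2^11 - 326 = 2048 - 326 = 1722.)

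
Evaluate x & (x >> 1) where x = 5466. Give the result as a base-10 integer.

x = 1010101011010 = 5466
x>>1 = 0101010101101
AND  = 0000000001000 = 8
(x & (x >> 1) has a 1 wherever x has two consecutive 1 bits.)

8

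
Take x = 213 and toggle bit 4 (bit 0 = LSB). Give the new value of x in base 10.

x = 11010101
bit 4 is currently 1; toggle it via x ^ (1 << 4) = x ^ 16
→ 11000101 = 197

197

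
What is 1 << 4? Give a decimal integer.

16

1 = 00001
shift left by 4 → 10000 = 16
(equivalently, 1 × 2^4 = 1 × 16)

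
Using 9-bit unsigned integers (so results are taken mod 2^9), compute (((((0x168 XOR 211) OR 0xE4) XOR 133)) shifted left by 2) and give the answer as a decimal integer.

488

0x168 = 101101000
211 = 011010011
→ XOR → 110111011 = 443
0xE4 = 011100100
→ OR → 111111111 = 511
133 = 010000101
→ XOR → 101111010 = 378
→ shifted left by 2 (mod 2^9) → 111101000 = 488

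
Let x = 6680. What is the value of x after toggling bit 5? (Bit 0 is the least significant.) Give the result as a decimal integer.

x = 1101000011000
bit 5 is currently 0; toggle it via x ^ (1 << 5) = x ^ 32
→ 1101000111000 = 6712

6712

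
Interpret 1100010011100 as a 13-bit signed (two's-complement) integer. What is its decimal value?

pattern = 1100010011100 (MSB is 1 ⇒ negative)
Invert: 0011101100011, add 1 → 0011101100100 = 1892, so the value is -1892.
(Equivalently: 6300 - 2^13 = 6300 - 8192 = -1892.)

-1892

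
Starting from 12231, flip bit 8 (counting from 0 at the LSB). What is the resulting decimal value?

11975

x = 10111111000111
bit 8 is currently 1; toggle it via x ^ (1 << 8) = x ^ 256
→ 10111011000111 = 11975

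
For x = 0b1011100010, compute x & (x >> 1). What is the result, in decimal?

96

x = 1011100010 = 738
x>>1 = 0101110001
AND  = 0001100000 = 96
(x & (x >> 1) has a 1 wherever x has two consecutive 1 bits.)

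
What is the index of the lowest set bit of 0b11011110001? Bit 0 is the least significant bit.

0

0b11011110001 = 11011110001
Trailing zeros: 0, so the lowest set bit is bit 0 (value 1).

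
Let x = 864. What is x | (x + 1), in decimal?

x = 1101100000 = 864
x + 1 = 1101100001
OR    = 1101100001 = 865
(x | (x + 1) sets the lowest cleared bit.)

865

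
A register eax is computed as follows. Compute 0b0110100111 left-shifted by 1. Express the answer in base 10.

846

x = 0110100111
shift left by 1 → 1101001110 = 846
(equivalently, 423 × 2^1 = 423 × 2)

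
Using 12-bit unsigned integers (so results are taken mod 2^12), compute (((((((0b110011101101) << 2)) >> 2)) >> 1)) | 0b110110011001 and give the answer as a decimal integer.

3583

0b110011101101 = 110011101101
→ << 2 (mod 2^12) → 001110110100 = 948
→ >> 2 → 000011101101 = 237
→ >> 1 → 000001110110 = 118
0b110110011001 = 110110011001
→ | → 110111111111 = 3583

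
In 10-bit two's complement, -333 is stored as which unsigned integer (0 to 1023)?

691

333 in 10 bits: 0101001101
Invert: 1010110010
Add 1:  1010110011 = 691
(Check: 2^10 - 333 = 1024 - 333 = 691.)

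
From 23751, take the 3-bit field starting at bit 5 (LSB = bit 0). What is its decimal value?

6

v = 0101110011000111
Shift right by 5: 01011100110
Mask low 3 bits: 110 = 6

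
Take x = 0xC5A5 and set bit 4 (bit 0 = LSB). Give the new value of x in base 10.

x = 1100010110100101
bit 4 is currently 0; set it via x | (1 << 4) = x | 16
→ 1100010110110101 = 50613

50613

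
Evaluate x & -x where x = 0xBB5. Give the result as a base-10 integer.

x = 101110110101 = 2997
-x (two's complement) = …010001001011
AND   = 000000000001 = 1
(x & -x isolates the lowest set bit of x.)

1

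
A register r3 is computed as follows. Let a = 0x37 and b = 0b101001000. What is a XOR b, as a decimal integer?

0x37 = 000110111
b = 101001000
XOR → 101111111 = 383

383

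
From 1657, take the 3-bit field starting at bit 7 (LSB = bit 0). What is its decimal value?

4

v = 011001111001
Shift right by 7: 01100
Mask low 3 bits: 100 = 4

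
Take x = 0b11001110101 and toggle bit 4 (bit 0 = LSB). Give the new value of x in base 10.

1637

x = 11001110101
bit 4 is currently 1; toggle it via x ^ (1 << 4) = x ^ 16
→ 11001100101 = 1637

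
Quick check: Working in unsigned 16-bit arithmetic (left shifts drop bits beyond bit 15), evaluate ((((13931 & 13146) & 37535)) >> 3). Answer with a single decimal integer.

577

13931 = 0011011001101011
13146 = 0011001101011010
→ & → 0011001001001010 = 12874
37535 = 1001001010011111
→ & → 0001001000001010 = 4618
→ >> 3 → 0000001001000001 = 577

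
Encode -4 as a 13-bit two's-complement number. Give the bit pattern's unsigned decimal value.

4 in 13 bits: 0000000000100
Invert: 1111111111011
Add 1:  1111111111100 = 8188
(Check: 2^13 - 4 = 8192 - 4 = 8188.)

8188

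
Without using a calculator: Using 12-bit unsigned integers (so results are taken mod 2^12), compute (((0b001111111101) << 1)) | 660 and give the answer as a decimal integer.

2046

0b001111111101 = 001111111101
→ << 1 (mod 2^12) → 011111111010 = 2042
660 = 001010010100
→ | → 011111111110 = 2046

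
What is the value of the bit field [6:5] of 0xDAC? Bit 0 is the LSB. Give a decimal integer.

1

v = 110110101100
Shift right by 5: 1101101
Mask low 2 bits: 01 = 1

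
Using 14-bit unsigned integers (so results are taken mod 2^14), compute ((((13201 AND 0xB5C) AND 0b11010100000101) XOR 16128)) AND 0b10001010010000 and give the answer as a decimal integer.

8704

13201 = 11001110010001
0xB5C = 00101101011100
→ AND → 00001100010000 = 784
0b11010100000101 = 11010100000101
→ AND → 00000100000000 = 256
16128 = 11111100000000
→ XOR → 11111000000000 = 15872
0b10001010010000 = 10001010010000
→ AND → 10001000000000 = 8704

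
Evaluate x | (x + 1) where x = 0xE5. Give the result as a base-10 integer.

231

x = 11100101 = 229
x + 1 = 11100110
OR    = 11100111 = 231
(x | (x + 1) sets the lowest cleared bit.)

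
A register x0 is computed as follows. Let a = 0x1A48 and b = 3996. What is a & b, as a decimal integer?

2568

0x1A48 = 1101001001000
3996 = 0111110011100
AND → 0101000001000 = 2568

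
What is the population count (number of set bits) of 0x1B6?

6

0x1B6 = 110110110
Count the 1s: 1 + 1 + 1 + 1 + 1 + 1 = 6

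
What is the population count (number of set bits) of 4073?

9

4073 = 111111101001
Count the 1s: 1 + 1 + 1 + 1 + 1 + 1 + 1 + 1 + 1 = 9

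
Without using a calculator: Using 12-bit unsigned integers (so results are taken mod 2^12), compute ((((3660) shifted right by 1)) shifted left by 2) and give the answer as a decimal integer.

3660 = 111001001100
→ shifted right by 1 → 011100100110 = 1830
→ shifted left by 2 (mod 2^12) → 110010011000 = 3224

3224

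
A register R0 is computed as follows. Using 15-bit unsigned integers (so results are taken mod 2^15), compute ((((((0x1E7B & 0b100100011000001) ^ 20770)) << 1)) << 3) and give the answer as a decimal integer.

5680

0x1E7B = 001111001111011
0b100100011000001 = 100100011000001
→ & → 000100001000001 = 2113
20770 = 101000100100010
→ ^ → 101100101100011 = 22883
→ << 1 (mod 2^15) → 011001011000110 = 12998
→ << 3 (mod 2^15) → 001011000110000 = 5680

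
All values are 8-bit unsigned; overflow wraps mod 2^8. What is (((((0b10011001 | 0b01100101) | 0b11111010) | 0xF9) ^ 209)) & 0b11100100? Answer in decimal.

0b10011001 = 10011001
0b01100101 = 01100101
→ | → 11111101 = 253
0b11111010 = 11111010
→ | → 11111111 = 255
0xF9 = 11111001
→ | → 11111111 = 255
209 = 11010001
→ ^ → 00101110 = 46
0b11100100 = 11100100
→ & → 00100100 = 36

36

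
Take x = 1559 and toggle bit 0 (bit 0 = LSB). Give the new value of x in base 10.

1558

x = 011000010111
bit 0 is currently 1; toggle it via x ^ (1 << 0) = x ^ 1
→ 011000010110 = 1558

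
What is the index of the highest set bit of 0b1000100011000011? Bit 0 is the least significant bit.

15

0b1000100011000011 = 1000100011000011
The topmost 1 is at position 15 (since 2^15 = 32768 ≤ 35011 < 65536).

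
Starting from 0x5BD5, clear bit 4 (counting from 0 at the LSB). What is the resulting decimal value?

23493

x = 0101101111010101
bit 4 is currently 1; clear it via x & ~(1 << 4) = x & ~16
→ 0101101111000101 = 23493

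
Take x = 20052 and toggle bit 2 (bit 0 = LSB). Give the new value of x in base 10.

20048

x = 100111001010100
bit 2 is currently 1; toggle it via x ^ (1 << 2) = x ^ 4
→ 100111001010000 = 20048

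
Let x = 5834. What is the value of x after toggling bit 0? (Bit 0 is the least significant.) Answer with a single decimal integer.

x = 1011011001010
bit 0 is currently 0; toggle it via x ^ (1 << 0) = x ^ 1
→ 1011011001011 = 5835

5835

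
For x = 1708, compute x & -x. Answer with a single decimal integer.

x = 11010101100 = 1708
-x (two's complement) = …00101010100
AND   = 00000000100 = 4
(x & -x isolates the lowest set bit of x.)

4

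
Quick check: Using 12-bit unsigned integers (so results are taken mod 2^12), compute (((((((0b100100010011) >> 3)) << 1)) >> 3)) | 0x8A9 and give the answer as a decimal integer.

2281

0b100100010011 = 100100010011
→ >> 3 → 000100100010 = 290
→ << 1 (mod 2^12) → 001001000100 = 580
→ >> 3 → 000001001000 = 72
0x8A9 = 100010101001
→ | → 100011101001 = 2281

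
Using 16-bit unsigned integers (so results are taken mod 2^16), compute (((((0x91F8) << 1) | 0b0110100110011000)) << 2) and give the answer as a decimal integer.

0x91F8 = 1001000111111000
→ << 1 (mod 2^16) → 0010001111110000 = 9200
0b0110100110011000 = 0110100110011000
→ | → 0110101111111000 = 27640
→ << 2 (mod 2^16) → 1010111111100000 = 45024

45024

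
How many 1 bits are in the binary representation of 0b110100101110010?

8

n = 110100101110010
Count the 1s: 1 + 1 + 1 + 1 + 1 + 1 + 1 + 1 = 8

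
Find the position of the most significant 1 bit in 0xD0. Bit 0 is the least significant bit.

7

0xD0 = 11010000
The topmost 1 is at position 7 (since 2^7 = 128 ≤ 208 < 256).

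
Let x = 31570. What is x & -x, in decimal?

x = 111101101010010 = 31570
-x (two's complement) = …000010010101110
AND   = 000000000000010 = 2
(x & -x isolates the lowest set bit of x.)

2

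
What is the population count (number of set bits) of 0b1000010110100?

n = 1000010110100
Count the 1s: 1 + 1 + 1 + 1 + 1 = 5

5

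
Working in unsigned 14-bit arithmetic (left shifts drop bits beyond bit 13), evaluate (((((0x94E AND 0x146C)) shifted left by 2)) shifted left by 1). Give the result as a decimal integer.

608

0x94E = 00100101001110
0x146C = 01010001101100
→ AND → 00000001001100 = 76
→ shifted left by 2 (mod 2^14) → 00000100110000 = 304
→ shifted left by 1 (mod 2^14) → 00001001100000 = 608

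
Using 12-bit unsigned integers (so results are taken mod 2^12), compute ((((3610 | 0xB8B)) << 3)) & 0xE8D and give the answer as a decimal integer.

3610 = 111000011010
0xB8B = 101110001011
→ | → 111110011011 = 3995
→ << 3 (mod 2^12) → 110011011000 = 3288
0xE8D = 111010001101
→ & → 110010001000 = 3208

3208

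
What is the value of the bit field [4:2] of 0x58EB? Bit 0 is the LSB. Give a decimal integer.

v = 101100011101011
Shift right by 2: 1011000111010
Mask low 3 bits: 010 = 2

2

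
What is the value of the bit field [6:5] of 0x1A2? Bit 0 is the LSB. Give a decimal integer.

v = 0110100010
Shift right by 5: 01101
Mask low 2 bits: 01 = 1

1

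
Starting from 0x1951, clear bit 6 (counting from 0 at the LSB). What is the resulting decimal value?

x = 01100101010001
bit 6 is currently 1; clear it via x & ~(1 << 6) = x & ~64
→ 01100100010001 = 6417

6417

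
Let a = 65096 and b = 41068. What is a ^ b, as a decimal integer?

24100

65096 = 1111111001001000
41068 = 1010000001101100
XOR → 0101111000100100 = 24100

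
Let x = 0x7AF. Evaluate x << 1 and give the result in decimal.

3934

0x7AF = 011110101111
shift left by 1 → 111101011110 = 3934
(equivalently, 1967 × 2^1 = 1967 × 2)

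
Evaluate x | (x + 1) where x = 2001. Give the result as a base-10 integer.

x = 11111010001 = 2001
x + 1 = 11111010010
OR    = 11111010011 = 2003
(x | (x + 1) sets the lowest cleared bit.)

2003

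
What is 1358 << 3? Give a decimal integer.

10864

1358 = 00010101001110
shift left by 3 → 10101001110000 = 10864
(equivalently, 1358 × 2^3 = 1358 × 8)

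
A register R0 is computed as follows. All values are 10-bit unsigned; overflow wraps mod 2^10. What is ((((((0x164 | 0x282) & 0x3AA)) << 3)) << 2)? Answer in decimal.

64

0x164 = 0101100100
0x282 = 1010000010
→ | → 1111100110 = 998
0x3AA = 1110101010
→ & → 1110100010 = 930
→ << 3 (mod 2^10) → 0100010000 = 272
→ << 2 (mod 2^10) → 0001000000 = 64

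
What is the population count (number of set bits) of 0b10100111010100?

7

n = 10100111010100
Count the 1s: 1 + 1 + 1 + 1 + 1 + 1 + 1 = 7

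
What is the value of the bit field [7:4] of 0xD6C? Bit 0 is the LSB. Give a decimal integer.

v = 110101101100
Shift right by 4: 11010110
Mask low 4 bits: 0110 = 6

6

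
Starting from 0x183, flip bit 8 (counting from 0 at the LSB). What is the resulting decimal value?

x = 0000110000011
bit 8 is currently 1; toggle it via x ^ (1 << 8) = x ^ 256
→ 0000010000011 = 131

131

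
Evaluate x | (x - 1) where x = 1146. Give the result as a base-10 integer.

x = 10001111010 = 1146
x - 1 = 10001111001
OR    = 10001111011 = 1147
(x | (x - 1) sets all bits below the lowest set bit.)

1147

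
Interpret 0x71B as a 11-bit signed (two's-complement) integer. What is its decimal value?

pattern = 11100011011 (MSB is 1 ⇒ negative)
Invert: 00011100100, add 1 → 00011100101 = 229, so the value is -229.
(Equivalently: 1819 - 2^11 = 1819 - 2048 = -229.)

-229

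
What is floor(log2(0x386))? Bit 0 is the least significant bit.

0x386 = 1110000110
The topmost 1 is at position 9 (since 2^9 = 512 ≤ 902 < 1024).

9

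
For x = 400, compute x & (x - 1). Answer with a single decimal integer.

384

x = 110010000 = 400
x - 1 = 110001111
AND   = 110000000 = 384
(x & (x - 1) clears the lowest set bit of x.)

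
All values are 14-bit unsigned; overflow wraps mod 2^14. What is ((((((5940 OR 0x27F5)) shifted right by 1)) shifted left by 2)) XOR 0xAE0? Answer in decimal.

5940 = 01011100110100
0x27F5 = 10011111110101
→ OR → 11011111110101 = 14325
→ shifted right by 1 → 01101111111010 = 7162
→ shifted left by 2 (mod 2^14) → 10111111101000 = 12264
0xAE0 = 00101011100000
→ XOR → 10010100001000 = 9480

9480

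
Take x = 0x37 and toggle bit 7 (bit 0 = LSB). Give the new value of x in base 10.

x = 00110111
bit 7 is currently 0; toggle it via x ^ (1 << 7) = x ^ 128
→ 10110111 = 183

183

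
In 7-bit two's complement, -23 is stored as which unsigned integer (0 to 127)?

23 in 7 bits: 0010111
Invert: 1101000
Add 1:  1101001 = 105
(Check: 2^7 - 23 = 128 - 23 = 105.)

105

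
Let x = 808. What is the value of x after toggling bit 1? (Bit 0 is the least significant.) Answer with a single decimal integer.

810

x = 01100101000
bit 1 is currently 0; toggle it via x ^ (1 << 1) = x ^ 2
→ 01100101010 = 810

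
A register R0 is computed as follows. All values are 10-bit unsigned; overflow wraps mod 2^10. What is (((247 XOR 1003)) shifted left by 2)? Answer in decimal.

112

247 = 0011110111
1003 = 1111101011
→ XOR → 1100011100 = 796
→ shifted left by 2 (mod 2^10) → 0001110000 = 112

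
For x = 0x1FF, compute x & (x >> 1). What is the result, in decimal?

x = 111111111 = 511
x>>1 = 011111111
AND  = 011111111 = 255
(x & (x >> 1) has a 1 wherever x has two consecutive 1 bits.)

255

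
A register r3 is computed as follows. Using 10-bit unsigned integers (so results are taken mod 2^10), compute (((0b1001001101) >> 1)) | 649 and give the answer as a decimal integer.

0b1001001101 = 1001001101
→ >> 1 → 0100100110 = 294
649 = 1010001001
→ | → 1110101111 = 943

943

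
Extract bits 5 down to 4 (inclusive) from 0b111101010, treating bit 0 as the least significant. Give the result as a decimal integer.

2

v = 111101010
Shift right by 4: 11110
Mask low 2 bits: 10 = 2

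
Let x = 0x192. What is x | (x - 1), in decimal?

x = 110010010 = 402
x - 1 = 110010001
OR    = 110010011 = 403
(x | (x - 1) sets all bits below the lowest set bit.)

403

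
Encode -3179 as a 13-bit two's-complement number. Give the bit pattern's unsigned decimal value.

3179 in 13 bits: 0110001101011
Invert: 1001110010100
Add 1:  1001110010101 = 5013
(Check: 2^13 - 3179 = 8192 - 3179 = 5013.)

5013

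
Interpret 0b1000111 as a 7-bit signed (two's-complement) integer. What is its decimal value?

-57

pattern = 1000111 (MSB is 1 ⇒ negative)
Invert: 0111000, add 1 → 0111001 = 57, so the value is -57.
(Equivalently: 71 - 2^7 = 71 - 128 = -57.)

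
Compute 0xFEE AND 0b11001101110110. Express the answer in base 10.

870

0xFEE = 00111111101110
b = 11001101110110
AND → 00001101100110 = 870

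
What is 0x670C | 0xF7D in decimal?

0x670C = 110011100001100
0xF7D = 000111101111101
 OR → 110111101111101 = 28541

28541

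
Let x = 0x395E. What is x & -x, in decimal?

x = 11100101011110 = 14686
-x (two's complement) = …00011010100010
AND   = 00000000000010 = 2
(x & -x isolates the lowest set bit of x.)

2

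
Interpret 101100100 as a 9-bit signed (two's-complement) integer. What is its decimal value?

-156

pattern = 101100100 (MSB is 1 ⇒ negative)
Invert: 010011011, add 1 → 010011100 = 156, so the value is -156.
(Equivalently: 356 - 2^9 = 356 - 512 = -156.)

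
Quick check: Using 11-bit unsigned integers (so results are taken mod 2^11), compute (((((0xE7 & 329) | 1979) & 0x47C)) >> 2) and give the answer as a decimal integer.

0xE7 = 00011100111
329 = 00101001001
→ & → 00001000001 = 65
1979 = 11110111011
→ | → 11111111011 = 2043
0x47C = 10001111100
→ & → 10001111000 = 1144
→ >> 2 → 00100011110 = 286

286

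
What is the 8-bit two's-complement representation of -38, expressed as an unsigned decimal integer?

218

38 in 8 bits: 00100110
Invert: 11011001
Add 1:  11011010 = 218
(Check: 2^8 - 38 = 256 - 38 = 218.)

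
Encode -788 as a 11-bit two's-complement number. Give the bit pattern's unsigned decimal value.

788 in 11 bits: 01100010100
Invert: 10011101011
Add 1:  10011101100 = 1260
(Check: 2^11 - 788 = 2048 - 788 = 1260.)

1260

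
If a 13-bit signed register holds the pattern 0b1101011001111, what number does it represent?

-1329

pattern = 1101011001111 (MSB is 1 ⇒ negative)
Invert: 0010100110000, add 1 → 0010100110001 = 1329, so the value is -1329.
(Equivalently: 6863 - 2^13 = 6863 - 8192 = -1329.)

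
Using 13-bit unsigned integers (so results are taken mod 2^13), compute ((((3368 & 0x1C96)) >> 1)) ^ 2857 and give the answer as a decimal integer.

3368 = 0110100101000
0x1C96 = 1110010010110
→ & → 0110000000000 = 3072
→ >> 1 → 0011000000000 = 1536
2857 = 0101100101001
→ ^ → 0110100101001 = 3369

3369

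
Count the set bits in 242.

5

242 = 11110010
Count the 1s: 1 + 1 + 1 + 1 + 1 = 5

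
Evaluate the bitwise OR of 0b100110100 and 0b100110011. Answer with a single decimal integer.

a = 100110100
b = 100110011
 OR → 100110111 = 311

311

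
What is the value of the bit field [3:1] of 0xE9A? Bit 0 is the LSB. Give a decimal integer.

5

v = 00111010011010
Shift right by 1: 0011101001101
Mask low 3 bits: 101 = 5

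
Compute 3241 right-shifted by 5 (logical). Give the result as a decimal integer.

101

3241 = 110010101001
shift right by 5 → 000001100101 = 101
(equivalently, floor(3241 / 32))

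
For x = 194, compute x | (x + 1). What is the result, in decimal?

x = 11000010 = 194
x + 1 = 11000011
OR    = 11000011 = 195
(x | (x + 1) sets the lowest cleared bit.)

195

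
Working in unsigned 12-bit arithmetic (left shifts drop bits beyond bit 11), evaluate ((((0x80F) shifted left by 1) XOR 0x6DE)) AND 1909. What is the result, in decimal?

1600

0x80F = 100000001111
→ shifted left by 1 (mod 2^12) → 000000011110 = 30
0x6DE = 011011011110
→ XOR → 011011000000 = 1728
1909 = 011101110101
→ AND → 011001000000 = 1600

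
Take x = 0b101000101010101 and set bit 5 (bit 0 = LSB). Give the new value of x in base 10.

x = 101000101010101
bit 5 is currently 0; set it via x | (1 << 5) = x | 32
→ 101000101110101 = 20853

20853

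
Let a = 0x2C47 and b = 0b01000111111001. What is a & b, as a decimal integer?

65

0x2C47 = 10110001000111
b = 01000111111001
AND → 00000001000001 = 65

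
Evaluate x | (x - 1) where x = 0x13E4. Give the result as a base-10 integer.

5095

x = 1001111100100 = 5092
x - 1 = 1001111100011
OR    = 1001111100111 = 5095
(x | (x - 1) sets all bits below the lowest set bit.)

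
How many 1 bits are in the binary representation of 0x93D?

7

0x93D = 100100111101
Count the 1s: 1 + 1 + 1 + 1 + 1 + 1 + 1 = 7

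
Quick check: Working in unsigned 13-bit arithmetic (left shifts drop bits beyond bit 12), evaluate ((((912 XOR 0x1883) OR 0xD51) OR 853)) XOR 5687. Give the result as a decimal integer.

912 = 0001110010000
0x1883 = 1100010000011
→ XOR → 1101100010011 = 6931
0xD51 = 0110101010001
→ OR → 1111101010011 = 8019
853 = 0001101010101
→ OR → 1111101010111 = 8023
5687 = 1011000110111
→ XOR → 0100101100000 = 2400

2400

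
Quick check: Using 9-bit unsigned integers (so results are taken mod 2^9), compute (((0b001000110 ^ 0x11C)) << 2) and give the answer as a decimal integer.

360

0b001000110 = 001000110
0x11C = 100011100
→ ^ → 101011010 = 346
→ << 2 (mod 2^9) → 101101000 = 360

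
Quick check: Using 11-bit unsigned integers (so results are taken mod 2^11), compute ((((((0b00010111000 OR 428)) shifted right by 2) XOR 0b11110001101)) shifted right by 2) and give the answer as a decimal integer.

504

0b00010111000 = 00010111000
428 = 00110101100
→ OR → 00110111100 = 444
→ shifted right by 2 → 00001101111 = 111
0b11110001101 = 11110001101
→ XOR → 11111100010 = 2018
→ shifted right by 2 → 00111111000 = 504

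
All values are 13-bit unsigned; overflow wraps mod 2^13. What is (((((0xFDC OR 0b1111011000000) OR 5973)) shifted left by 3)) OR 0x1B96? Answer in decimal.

8190

0xFDC = 0111111011100
0b1111011000000 = 1111011000000
→ OR → 1111111011100 = 8156
5973 = 1011101010101
→ OR → 1111111011101 = 8157
→ shifted left by 3 (mod 2^13) → 1111011101000 = 7912
0x1B96 = 1101110010110
→ OR → 1111111111110 = 8190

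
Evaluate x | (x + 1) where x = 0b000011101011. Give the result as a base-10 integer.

239

x = 11101011 = 235
x + 1 = 11101100
OR    = 11101111 = 239
(x | (x + 1) sets the lowest cleared bit.)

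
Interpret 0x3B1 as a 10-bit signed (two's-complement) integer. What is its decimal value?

-79

pattern = 1110110001 (MSB is 1 ⇒ negative)
Invert: 0001001110, add 1 → 0001001111 = 79, so the value is -79.
(Equivalently: 945 - 2^10 = 945 - 1024 = -79.)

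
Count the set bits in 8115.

10

8115 = 1111110110011
Count the 1s: 1 + 1 + 1 + 1 + 1 + 1 + 1 + 1 + 1 + 1 = 10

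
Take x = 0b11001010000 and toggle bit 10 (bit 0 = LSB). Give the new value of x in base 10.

592

x = 11001010000
bit 10 is currently 1; toggle it via x ^ (1 << 10) = x ^ 1024
→ 01001010000 = 592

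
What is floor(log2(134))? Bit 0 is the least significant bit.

7

134 = 10000110
The topmost 1 is at position 7 (since 2^7 = 128 ≤ 134 < 256).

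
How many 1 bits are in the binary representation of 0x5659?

8

0x5659 = 101011001011001
Count the 1s: 1 + 1 + 1 + 1 + 1 + 1 + 1 + 1 = 8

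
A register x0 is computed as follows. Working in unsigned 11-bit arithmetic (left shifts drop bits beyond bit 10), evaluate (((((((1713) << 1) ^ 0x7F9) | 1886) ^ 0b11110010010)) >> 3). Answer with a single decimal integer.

1713 = 11010110001
→ << 1 (mod 2^11) → 10101100010 = 1378
0x7F9 = 11111111001
→ ^ → 01010011011 = 667
1886 = 11101011110
→ | → 11111011111 = 2015
0b11110010010 = 11110010010
→ ^ → 00001001101 = 77
→ >> 3 → 00000001001 = 9

9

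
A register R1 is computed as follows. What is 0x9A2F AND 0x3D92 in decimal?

0x9A2F = 1001101000101111
0x3D92 = 0011110110010010
AND → 0001100000000010 = 6146

6146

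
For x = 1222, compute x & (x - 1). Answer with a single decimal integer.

1220

x = 10011000110 = 1222
x - 1 = 10011000101
AND   = 10011000100 = 1220
(x & (x - 1) clears the lowest set bit of x.)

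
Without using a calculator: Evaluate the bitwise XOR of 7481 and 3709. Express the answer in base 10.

7481 = 1110100111001
3709 = 0111001111101
XOR → 1001101000100 = 4932

4932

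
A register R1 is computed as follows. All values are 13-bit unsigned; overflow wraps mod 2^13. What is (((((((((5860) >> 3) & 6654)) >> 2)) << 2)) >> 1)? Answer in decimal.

110

5860 = 1011011100100
→ >> 3 → 0001011011100 = 732
6654 = 1100111111110
→ & → 0000011011100 = 220
→ >> 2 → 0000000110111 = 55
→ << 2 (mod 2^13) → 0000011011100 = 220
→ >> 1 → 0000001101110 = 110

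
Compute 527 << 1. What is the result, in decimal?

1054

527 = 01000001111
shift left by 1 → 10000011110 = 1054
(equivalently, 527 × 2^1 = 527 × 2)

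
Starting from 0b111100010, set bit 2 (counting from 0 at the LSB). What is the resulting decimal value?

x = 111100010
bit 2 is currently 0; set it via x | (1 << 2) = x | 4
→ 111100110 = 486

486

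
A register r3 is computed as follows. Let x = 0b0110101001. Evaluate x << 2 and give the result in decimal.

x = 00110101001
shift left by 2 → 11010100100 = 1700
(equivalently, 425 × 2^2 = 425 × 4)

1700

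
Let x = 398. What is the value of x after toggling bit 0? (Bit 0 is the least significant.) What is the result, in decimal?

x = 110001110
bit 0 is currently 0; toggle it via x ^ (1 << 0) = x ^ 1
→ 110001111 = 399

399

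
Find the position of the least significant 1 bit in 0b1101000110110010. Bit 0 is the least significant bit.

0b1101000110110010 = 1101000110110010
Trailing zeros: 1, so the lowest set bit is bit 1 (value 2).

1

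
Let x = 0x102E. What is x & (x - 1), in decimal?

4140

x = 1000000101110 = 4142
x - 1 = 1000000101101
AND   = 1000000101100 = 4140
(x & (x - 1) clears the lowest set bit of x.)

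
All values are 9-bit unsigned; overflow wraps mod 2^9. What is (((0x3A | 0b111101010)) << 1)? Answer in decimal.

500

0x3A = 000111010
0b111101010 = 111101010
→ | → 111111010 = 506
→ << 1 (mod 2^9) → 111110100 = 500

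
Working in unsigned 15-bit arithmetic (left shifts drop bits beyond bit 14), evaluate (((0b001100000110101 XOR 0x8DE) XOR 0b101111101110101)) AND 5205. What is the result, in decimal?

0b001100000110101 = 001100000110101
0x8DE = 000100011011110
→ XOR → 001000011101011 = 4331
0b101111101110101 = 101111101110101
→ XOR → 100111110011110 = 20382
5205 = 001010001010101
→ AND → 000010000010100 = 1044

1044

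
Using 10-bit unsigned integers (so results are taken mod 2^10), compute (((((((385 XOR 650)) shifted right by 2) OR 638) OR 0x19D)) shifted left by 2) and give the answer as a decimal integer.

385 = 0110000001
650 = 1010001010
→ XOR → 1100001011 = 779
→ shifted right by 2 → 0011000010 = 194
638 = 1001111110
→ OR → 1011111110 = 766
0x19D = 0110011101
→ OR → 1111111111 = 1023
→ shifted left by 2 (mod 2^10) → 1111111100 = 1020

1020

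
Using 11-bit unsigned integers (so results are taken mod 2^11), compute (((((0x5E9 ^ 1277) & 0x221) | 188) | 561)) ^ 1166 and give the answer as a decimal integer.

1587

0x5E9 = 10111101001
1277 = 10011111101
→ ^ → 00100010100 = 276
0x221 = 01000100001
→ & → 00000000000 = 0
188 = 00010111100
→ | → 00010111100 = 188
561 = 01000110001
→ | → 01010111101 = 701
1166 = 10010001110
→ ^ → 11000110011 = 1587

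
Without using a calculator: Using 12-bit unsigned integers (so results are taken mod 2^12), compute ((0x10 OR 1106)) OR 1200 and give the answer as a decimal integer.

0x10 = 000000010000
1106 = 010001010010
→ OR → 010001010010 = 1106
1200 = 010010110000
→ OR → 010011110010 = 1266

1266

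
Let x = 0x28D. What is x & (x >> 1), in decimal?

4

x = 1010001101 = 653
x>>1 = 0101000110
AND  = 0000000100 = 4
(x & (x >> 1) has a 1 wherever x has two consecutive 1 bits.)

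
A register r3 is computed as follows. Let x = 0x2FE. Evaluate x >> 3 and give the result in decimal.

0x2FE = 1011111110
shift right by 3 → 0001011111 = 95
(equivalently, floor(766 / 8))

95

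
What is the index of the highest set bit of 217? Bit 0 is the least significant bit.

7

217 = 11011001
The topmost 1 is at position 7 (since 2^7 = 128 ≤ 217 < 256).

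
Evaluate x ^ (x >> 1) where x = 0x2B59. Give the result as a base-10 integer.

16117

x = 10101101011001 = 11097
x>>1 = 01010110101100
XOR  = 11111011110101 = 16117
(x ^ (x >> 1) gives the standard binary-reflected Gray code of x.)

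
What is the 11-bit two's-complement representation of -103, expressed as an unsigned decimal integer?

1945

103 in 11 bits: 00001100111
Invert: 11110011000
Add 1:  11110011001 = 1945
(Check: 2^11 - 103 = 2048 - 103 = 1945.)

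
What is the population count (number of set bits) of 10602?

10602 = 10100101101010
Count the 1s: 1 + 1 + 1 + 1 + 1 + 1 + 1 = 7

7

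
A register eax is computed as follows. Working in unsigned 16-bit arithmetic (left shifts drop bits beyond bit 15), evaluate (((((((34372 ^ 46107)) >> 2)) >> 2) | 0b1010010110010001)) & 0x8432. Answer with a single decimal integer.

33840

34372 = 1000011001000100
46107 = 1011010000011011
→ ^ → 0011001001011111 = 12895
→ >> 2 → 0000110010010111 = 3223
→ >> 2 → 0000001100100101 = 805
0b1010010110010001 = 1010010110010001
→ | → 1010011110110101 = 42933
0x8432 = 1000010000110010
→ & → 1000010000110000 = 33840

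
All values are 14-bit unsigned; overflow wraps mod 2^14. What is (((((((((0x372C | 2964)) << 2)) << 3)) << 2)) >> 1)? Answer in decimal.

0x372C = 11011100101100
2964 = 00101110010100
→ | → 11111110111100 = 16316
→ << 2 (mod 2^14) → 11111011110000 = 16112
→ << 3 (mod 2^14) → 11011110000000 = 14208
→ << 2 (mod 2^14) → 01111000000000 = 7680
→ >> 1 → 00111100000000 = 3840

3840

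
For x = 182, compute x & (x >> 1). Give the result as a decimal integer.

x = 10110110 = 182
x>>1 = 01011011
AND  = 00010010 = 18
(x & (x >> 1) has a 1 wherever x has two consecutive 1 bits.)

18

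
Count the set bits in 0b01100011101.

6

n = 1100011101
Count the 1s: 1 + 1 + 1 + 1 + 1 + 1 = 6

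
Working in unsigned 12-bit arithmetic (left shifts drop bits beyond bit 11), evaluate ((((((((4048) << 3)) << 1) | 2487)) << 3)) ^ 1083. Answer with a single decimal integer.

4048 = 111111010000
→ << 3 (mod 2^12) → 111010000000 = 3712
→ << 1 (mod 2^12) → 110100000000 = 3328
2487 = 100110110111
→ | → 110110110111 = 3511
→ << 3 (mod 2^12) → 110110111000 = 3512
1083 = 010000111011
→ ^ → 100110000011 = 2435

2435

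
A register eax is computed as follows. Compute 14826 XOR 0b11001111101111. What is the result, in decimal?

2565

14826 = 11100111101010
b = 11001111101111
XOR → 00101000000101 = 2565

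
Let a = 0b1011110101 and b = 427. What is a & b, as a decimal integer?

a = 1011110101
427 = 0110101011
AND → 0010100001 = 161

161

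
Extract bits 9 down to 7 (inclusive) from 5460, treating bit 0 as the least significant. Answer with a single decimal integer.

v = 1010101010100
Shift right by 7: 101010
Mask low 3 bits: 010 = 2

2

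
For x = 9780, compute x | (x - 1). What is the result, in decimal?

9783

x = 10011000110100 = 9780
x - 1 = 10011000110011
OR    = 10011000110111 = 9783
(x | (x - 1) sets all bits below the lowest set bit.)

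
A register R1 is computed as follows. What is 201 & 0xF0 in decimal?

192

201 = 11001001
0xF0 = 11110000
AND → 11000000 = 192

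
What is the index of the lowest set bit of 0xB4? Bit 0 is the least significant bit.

2

0xB4 = 10110100
Trailing zeros: 2, so the lowest set bit is bit 2 (value 4).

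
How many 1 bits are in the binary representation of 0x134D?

0x134D = 1001101001101
Count the 1s: 1 + 1 + 1 + 1 + 1 + 1 + 1 = 7

7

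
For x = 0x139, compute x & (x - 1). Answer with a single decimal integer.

312

x = 100111001 = 313
x - 1 = 100111000
AND   = 100111000 = 312
(x & (x - 1) clears the lowest set bit of x.)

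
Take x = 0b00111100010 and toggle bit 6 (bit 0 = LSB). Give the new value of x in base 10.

x = 00111100010
bit 6 is currently 1; toggle it via x ^ (1 << 6) = x ^ 64
→ 00110100010 = 418

418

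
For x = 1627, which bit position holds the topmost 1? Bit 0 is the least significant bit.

10

1627 = 11001011011
The topmost 1 is at position 10 (since 2^10 = 1024 ≤ 1627 < 2048).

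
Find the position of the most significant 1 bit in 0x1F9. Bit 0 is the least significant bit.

0x1F9 = 111111001
The topmost 1 is at position 8 (since 2^8 = 256 ≤ 505 < 512).

8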